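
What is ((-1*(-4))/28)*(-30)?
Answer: -30/7 ≈ -4.2857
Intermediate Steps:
((-1*(-4))/28)*(-30) = ((1/28)*4)*(-30) = (⅐)*(-30) = -30/7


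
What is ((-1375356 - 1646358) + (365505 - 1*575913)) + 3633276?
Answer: 401154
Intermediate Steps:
((-1375356 - 1646358) + (365505 - 1*575913)) + 3633276 = (-3021714 + (365505 - 575913)) + 3633276 = (-3021714 - 210408) + 3633276 = -3232122 + 3633276 = 401154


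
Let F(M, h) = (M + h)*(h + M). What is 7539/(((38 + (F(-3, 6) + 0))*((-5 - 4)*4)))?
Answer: -2513/564 ≈ -4.4557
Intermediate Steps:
F(M, h) = (M + h)² (F(M, h) = (M + h)*(M + h) = (M + h)²)
7539/(((38 + (F(-3, 6) + 0))*((-5 - 4)*4))) = 7539/(((38 + ((-3 + 6)² + 0))*((-5 - 4)*4))) = 7539/(((38 + (3² + 0))*(-9*4))) = 7539/(((38 + (9 + 0))*(-36))) = 7539/(((38 + 9)*(-36))) = 7539/((47*(-36))) = 7539/(-1692) = 7539*(-1/1692) = -2513/564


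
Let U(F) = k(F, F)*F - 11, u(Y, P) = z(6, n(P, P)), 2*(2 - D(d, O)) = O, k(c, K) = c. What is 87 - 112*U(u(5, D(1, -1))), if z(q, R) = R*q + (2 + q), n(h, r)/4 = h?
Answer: -516569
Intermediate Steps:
n(h, r) = 4*h
z(q, R) = 2 + q + R*q
D(d, O) = 2 - O/2
u(Y, P) = 8 + 24*P (u(Y, P) = 2 + 6 + (4*P)*6 = 2 + 6 + 24*P = 8 + 24*P)
U(F) = -11 + F**2 (U(F) = F*F - 11 = F**2 - 11 = -11 + F**2)
87 - 112*U(u(5, D(1, -1))) = 87 - 112*(-11 + (8 + 24*(2 - 1/2*(-1)))**2) = 87 - 112*(-11 + (8 + 24*(2 + 1/2))**2) = 87 - 112*(-11 + (8 + 24*(5/2))**2) = 87 - 112*(-11 + (8 + 60)**2) = 87 - 112*(-11 + 68**2) = 87 - 112*(-11 + 4624) = 87 - 112*4613 = 87 - 516656 = -516569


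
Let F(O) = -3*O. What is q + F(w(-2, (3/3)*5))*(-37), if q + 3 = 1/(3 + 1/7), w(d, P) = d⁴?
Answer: 39013/22 ≈ 1773.3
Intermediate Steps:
q = -59/22 (q = -3 + 1/(3 + 1/7) = -3 + 1/(3 + ⅐) = -3 + 1/(22/7) = -3 + 7/22 = -59/22 ≈ -2.6818)
F(O) = -3*O
q + F(w(-2, (3/3)*5))*(-37) = -59/22 - 3*(-2)⁴*(-37) = -59/22 - 3*16*(-37) = -59/22 - 48*(-37) = -59/22 + 1776 = 39013/22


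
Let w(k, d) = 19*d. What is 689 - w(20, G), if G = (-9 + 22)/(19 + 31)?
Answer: 34203/50 ≈ 684.06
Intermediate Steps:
G = 13/50 ≈ 0.26000
689 - w(20, G) = 689 - 19*13/50 = 689 - 1*247/50 = 689 - 247/50 = 34203/50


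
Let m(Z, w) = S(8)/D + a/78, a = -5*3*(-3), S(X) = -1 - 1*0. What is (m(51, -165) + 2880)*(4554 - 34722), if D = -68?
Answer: -19205273106/221 ≈ -8.6902e+7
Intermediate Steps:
S(X) = -1 (S(X) = -1 + 0 = -1)
a = 45 (a = -15*(-3) = 45)
m(Z, w) = 523/884 (m(Z, w) = -1/(-68) + 45/78 = -1*(-1/68) + 45*(1/78) = 1/68 + 15/26 = 523/884)
(m(51, -165) + 2880)*(4554 - 34722) = (523/884 + 2880)*(4554 - 34722) = (2546443/884)*(-30168) = -19205273106/221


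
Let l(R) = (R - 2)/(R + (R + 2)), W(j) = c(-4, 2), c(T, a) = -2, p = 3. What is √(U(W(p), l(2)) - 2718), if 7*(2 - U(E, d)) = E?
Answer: I*√133070/7 ≈ 52.112*I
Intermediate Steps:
W(j) = -2
l(R) = (-2 + R)/(2 + 2*R) (l(R) = (-2 + R)/(R + (2 + R)) = (-2 + R)/(2 + 2*R))
U(E, d) = 2 - E/7
√(U(W(p), l(2)) - 2718) = √((2 - ⅐*(-2)) - 2718) = √((2 + 2/7) - 2718) = √(16/7 - 2718) = √(-19010/7) = I*√133070/7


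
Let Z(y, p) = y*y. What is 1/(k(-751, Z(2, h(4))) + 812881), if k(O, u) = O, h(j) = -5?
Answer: 1/812130 ≈ 1.2313e-6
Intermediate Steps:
Z(y, p) = y**2
1/(k(-751, Z(2, h(4))) + 812881) = 1/(-751 + 812881) = 1/812130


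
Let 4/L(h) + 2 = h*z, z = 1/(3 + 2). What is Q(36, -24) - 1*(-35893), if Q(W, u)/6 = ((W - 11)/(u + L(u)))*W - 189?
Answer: 7218731/209 ≈ 34539.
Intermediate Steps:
z = ⅕ (z = 1/5 = ⅕ ≈ 0.20000)
L(h) = 4/(-2 + h/5) (L(h) = 4/(-2 + h*(⅕)) = 4/(-2 + h/5))
Q(W, u) = -1134 + 6*W*(-11 + W)/(u + 20/(-10 + u)) (Q(W, u) = 6*(((W - 11)/(u + 20/(-10 + u)))*W - 189) = 6*(((-11 + W)/(u + 20/(-10 + u)))*W - 189) = 6*(W*(-11 + W)/(u + 20/(-10 + u)) - 189) = 6*(-189 + W*(-11 + W)/(u + 20/(-10 + u))) = -1134 + 6*W*(-11 + W)/(u + 20/(-10 + u)))
Q(36, -24) - 1*(-35893) = 6*(-3780 - (-10 - 24)*(-1*36² + 11*36 + 189*(-24)))/(20 - 24*(-10 - 24)) - 1*(-35893) = 6*(-3780 - 1*(-34)*(-1*1296 + 396 - 4536))/(20 - 24*(-34)) + 35893 = 6*(-3780 - 1*(-34)*(-1296 + 396 - 4536))/(20 + 816) + 35893 = 6*(-3780 - 1*(-34)*(-5436))/836 + 35893 = 6*(1/836)*(-3780 - 184824) + 35893 = 6*(1/836)*(-188604) + 35893 = -282906/209 + 35893 = 7218731/209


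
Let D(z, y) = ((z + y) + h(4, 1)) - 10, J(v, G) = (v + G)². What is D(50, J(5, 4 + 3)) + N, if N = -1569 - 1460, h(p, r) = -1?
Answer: -2846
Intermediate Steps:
J(v, G) = (G + v)²
D(z, y) = -11 + y + z (D(z, y) = ((z + y) - 1) - 10 = ((y + z) - 1) - 10 = (-1 + y + z) - 10 = -11 + y + z)
N = -3029
D(50, J(5, 4 + 3)) + N = (-11 + ((4 + 3) + 5)² + 50) - 3029 = (-11 + (7 + 5)² + 50) - 3029 = (-11 + 12² + 50) - 3029 = (-11 + 144 + 50) - 3029 = 183 - 3029 = -2846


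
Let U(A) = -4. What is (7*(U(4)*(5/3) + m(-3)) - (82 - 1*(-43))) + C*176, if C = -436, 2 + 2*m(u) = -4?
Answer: -230786/3 ≈ -76929.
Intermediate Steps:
m(u) = -3 (m(u) = -1 + (1/2)*(-4) = -1 - 2 = -3)
(7*(U(4)*(5/3) + m(-3)) - (82 - 1*(-43))) + C*176 = (7*(-20/3 - 3) - (82 - 1*(-43))) - 436*176 = (7*(-20/3 - 3) - (82 + 43)) - 76736 = (7*(-4*5/3 - 3) - 1*125) - 76736 = (7*(-20/3 - 3) - 125) - 76736 = (7*(-29/3) - 125) - 76736 = (-203/3 - 125) - 76736 = -578/3 - 76736 = -230786/3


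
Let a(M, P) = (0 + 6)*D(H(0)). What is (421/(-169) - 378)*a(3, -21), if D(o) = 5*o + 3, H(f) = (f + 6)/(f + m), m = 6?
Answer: -3086544/169 ≈ -18264.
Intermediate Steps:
H(f) = 1 (H(f) = (f + 6)/(f + 6) = (6 + f)/(6 + f) = 1)
D(o) = 3 + 5*o
a(M, P) = 48 (a(M, P) = (0 + 6)*(3 + 5*1) = 6*(3 + 5) = 6*8 = 48)
(421/(-169) - 378)*a(3, -21) = (421/(-169) - 378)*48 = (421*(-1/169) - 378)*48 = (-421/169 - 378)*48 = -64303/169*48 = -3086544/169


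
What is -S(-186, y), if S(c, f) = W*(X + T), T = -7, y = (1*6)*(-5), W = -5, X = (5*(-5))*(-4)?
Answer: 465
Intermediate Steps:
X = 100 (X = -25*(-4) = 100)
y = -30 (y = 6*(-5) = -30)
S(c, f) = -465 (S(c, f) = -5*(100 - 7) = -5*93 = -465)
-S(-186, y) = -1*(-465) = 465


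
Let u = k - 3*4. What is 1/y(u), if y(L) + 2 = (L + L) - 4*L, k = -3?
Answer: 1/28 ≈ 0.035714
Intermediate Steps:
u = -15 (u = -3 - 3*4 = -3 - 12 = -15)
y(L) = -2 - 2*L (y(L) = -2 + ((L + L) - 4*L) = -2 + (2*L - 4*L) = -2 - 2*L)
1/y(u) = 1/(-2 - 2*(-15)) = 1/(-2 + 30) = 1/28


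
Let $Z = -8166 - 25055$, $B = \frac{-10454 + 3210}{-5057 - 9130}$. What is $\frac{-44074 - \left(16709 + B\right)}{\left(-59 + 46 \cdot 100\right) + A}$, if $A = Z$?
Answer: $\frac{172467133}{81376632} \approx 2.1194$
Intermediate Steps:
$B = \frac{7244}{14187}$ ($B = - \frac{7244}{-14187} = \left(-7244\right) \left(- \frac{1}{14187}\right) = \frac{7244}{14187} \approx 0.51061$)
$Z = -33221$
$A = -33221$
$\frac{-44074 - \left(16709 + B\right)}{\left(-59 + 46 \cdot 100\right) + A} = \frac{-44074 - \frac{237057827}{14187}}{\left(-59 + 46 \cdot 100\right) - 33221} = \frac{-44074 - \frac{237057827}{14187}}{\left(-59 + 4600\right) - 33221} = \frac{-44074 - \frac{237057827}{14187}}{4541 - 33221} = - \frac{862335665}{14187 \left(-28680\right)} = \left(- \frac{862335665}{14187}\right) \left(- \frac{1}{28680}\right) = \frac{172467133}{81376632}$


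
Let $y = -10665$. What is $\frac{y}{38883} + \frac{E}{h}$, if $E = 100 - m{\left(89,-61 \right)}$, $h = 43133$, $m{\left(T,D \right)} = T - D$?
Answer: $- \frac{153985865}{559046813} \approx -0.27544$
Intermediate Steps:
$E = -50$ ($E = 100 - \left(89 - -61\right) = 100 - \left(89 + 61\right) = 100 - 150 = -50$)
$\frac{y}{38883} + \frac{E}{h} = - \frac{10665}{38883} - \frac{50}{43133} = \left(-10665\right) \frac{1}{38883} - \frac{50}{43133} = - \frac{3555}{12961} - \frac{50}{43133} = - \frac{153985865}{559046813}$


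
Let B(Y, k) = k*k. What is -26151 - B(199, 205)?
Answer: -68176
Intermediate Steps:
B(Y, k) = k**2
-26151 - B(199, 205) = -26151 - 1*205**2 = -26151 - 1*42025 = -26151 - 42025 = -68176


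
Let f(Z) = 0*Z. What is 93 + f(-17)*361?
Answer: 93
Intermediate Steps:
f(Z) = 0
93 + f(-17)*361 = 93 + 0*361 = 93 + 0 = 93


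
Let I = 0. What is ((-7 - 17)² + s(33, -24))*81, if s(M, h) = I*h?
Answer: 46656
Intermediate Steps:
s(M, h) = 0 (s(M, h) = 0*h = 0)
((-7 - 17)² + s(33, -24))*81 = ((-7 - 17)² + 0)*81 = ((-24)² + 0)*81 = (576 + 0)*81 = 576*81 = 46656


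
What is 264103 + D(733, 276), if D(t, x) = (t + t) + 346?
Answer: 265915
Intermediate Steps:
D(t, x) = 346 + 2*t (D(t, x) = 2*t + 346 = 346 + 2*t)
264103 + D(733, 276) = 264103 + (346 + 2*733) = 264103 + (346 + 1466) = 264103 + 1812 = 265915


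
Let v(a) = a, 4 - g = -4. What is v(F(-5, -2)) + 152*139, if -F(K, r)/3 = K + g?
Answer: 21119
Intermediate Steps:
g = 8 (g = 4 - 1*(-4) = 4 + 4 = 8)
F(K, r) = -24 - 3*K (F(K, r) = -3*(K + 8) = -3*(8 + K) = -24 - 3*K)
v(F(-5, -2)) + 152*139 = (-24 - 3*(-5)) + 152*139 = (-24 + 15) + 21128 = -9 + 21128 = 21119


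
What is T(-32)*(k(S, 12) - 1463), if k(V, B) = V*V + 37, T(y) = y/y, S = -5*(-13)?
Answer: 2799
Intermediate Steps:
S = 65
T(y) = 1
k(V, B) = 37 + V² (k(V, B) = V² + 37 = 37 + V²)
T(-32)*(k(S, 12) - 1463) = 1*((37 + 65²) - 1463) = 1*((37 + 4225) - 1463) = 1*(4262 - 1463) = 1*2799 = 2799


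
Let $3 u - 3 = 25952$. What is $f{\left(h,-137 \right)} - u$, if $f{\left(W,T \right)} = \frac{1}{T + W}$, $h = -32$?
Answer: $- \frac{4386398}{507} \approx -8651.7$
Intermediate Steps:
$u = \frac{25955}{3}$ ($u = 1 + \frac{1}{3} \cdot 25952 = 1 + \frac{25952}{3} = \frac{25955}{3} \approx 8651.7$)
$f{\left(h,-137 \right)} - u = \frac{1}{-137 - 32} - \frac{25955}{3} = \frac{1}{-169} - \frac{25955}{3} = - \frac{1}{169} - \frac{25955}{3} = - \frac{4386398}{507}$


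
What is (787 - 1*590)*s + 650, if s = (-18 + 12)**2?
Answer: 7742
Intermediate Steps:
s = 36 (s = (-6)**2 = 36)
(787 - 1*590)*s + 650 = (787 - 1*590)*36 + 650 = (787 - 590)*36 + 650 = 197*36 + 650 = 7092 + 650 = 7742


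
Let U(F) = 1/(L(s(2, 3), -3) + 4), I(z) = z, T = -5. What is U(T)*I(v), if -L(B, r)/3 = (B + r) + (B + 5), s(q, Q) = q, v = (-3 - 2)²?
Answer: -25/14 ≈ -1.7857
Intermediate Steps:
v = 25 (v = (-5)² = 25)
L(B, r) = -15 - 6*B - 3*r (L(B, r) = -3*((B + r) + (B + 5)) = -3*((B + r) + (5 + B)) = -3*(5 + r + 2*B) = -15 - 6*B - 3*r)
U(F) = -1/14 (U(F) = 1/((-15 - 6*2 - 3*(-3)) + 4) = 1/((-15 - 12 + 9) + 4) = 1/(-18 + 4) = 1/(-14) = -1/14)
U(T)*I(v) = -1/14*25 = -25/14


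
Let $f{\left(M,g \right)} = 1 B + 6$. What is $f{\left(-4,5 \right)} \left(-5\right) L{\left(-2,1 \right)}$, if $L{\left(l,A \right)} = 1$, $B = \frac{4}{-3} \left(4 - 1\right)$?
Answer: $-10$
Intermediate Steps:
$B = -4$ ($B = 4 \left(- \frac{1}{3}\right) 3 = \left(- \frac{4}{3}\right) 3 = -4$)
$f{\left(M,g \right)} = 2$ ($f{\left(M,g \right)} = 1 \left(-4\right) + 6 = -4 + 6 = 2$)
$f{\left(-4,5 \right)} \left(-5\right) L{\left(-2,1 \right)} = 2 \left(-5\right) 1 = \left(-10\right) 1 = -10$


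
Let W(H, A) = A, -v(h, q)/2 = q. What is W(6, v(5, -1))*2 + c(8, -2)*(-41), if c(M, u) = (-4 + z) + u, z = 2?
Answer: 168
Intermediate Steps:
v(h, q) = -2*q
c(M, u) = -2 + u (c(M, u) = (-4 + 2) + u = -2 + u)
W(6, v(5, -1))*2 + c(8, -2)*(-41) = -2*(-1)*2 + (-2 - 2)*(-41) = 2*2 - 4*(-41) = 4 + 164 = 168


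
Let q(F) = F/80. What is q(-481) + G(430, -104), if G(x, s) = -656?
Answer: -52961/80 ≈ -662.01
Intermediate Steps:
q(F) = F/80 (q(F) = F*(1/80) = F/80)
q(-481) + G(430, -104) = (1/80)*(-481) - 656 = -481/80 - 656 = -52961/80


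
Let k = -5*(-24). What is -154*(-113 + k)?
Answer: -1078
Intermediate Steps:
k = 120
-154*(-113 + k) = -154*(-113 + 120) = -154*7 = -1078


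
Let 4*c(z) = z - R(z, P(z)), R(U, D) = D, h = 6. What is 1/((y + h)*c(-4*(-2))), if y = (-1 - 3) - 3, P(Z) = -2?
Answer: -⅖ ≈ -0.40000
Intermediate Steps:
c(z) = ½ + z/4 (c(z) = (z - 1*(-2))/4 = (z + 2)/4 = (2 + z)/4 = ½ + z/4)
y = -7 (y = -4 - 3 = -7)
1/((y + h)*c(-4*(-2))) = 1/((-7 + 6)*(½ + (-4*(-2))/4)) = 1/(-(½ + (¼)*8)) = 1/(-(½ + 2)) = 1/(-1*5/2) = 1/(-5/2) = -⅖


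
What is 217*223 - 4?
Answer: 48387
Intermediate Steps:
217*223 - 4 = 48391 - 4 = 48387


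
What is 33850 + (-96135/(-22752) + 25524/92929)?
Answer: 23859755677421/704773536 ≈ 33855.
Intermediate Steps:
33850 + (-96135/(-22752) + 25524/92929) = 33850 + (-96135*(-1/22752) + 25524*(1/92929)) = 33850 + (32045/7584 + 25524/92929) = 33850 + 3171483821/704773536 = 23859755677421/704773536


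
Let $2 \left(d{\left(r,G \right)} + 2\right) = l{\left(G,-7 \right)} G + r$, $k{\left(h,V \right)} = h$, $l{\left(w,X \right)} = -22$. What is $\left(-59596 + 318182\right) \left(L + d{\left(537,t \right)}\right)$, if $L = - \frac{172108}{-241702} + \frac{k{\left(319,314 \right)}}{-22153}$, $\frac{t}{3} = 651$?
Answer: $- \frac{14687479198829040709}{2677212203} \approx -5.4861 \cdot 10^{9}$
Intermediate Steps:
$t = 1953$ ($t = 3 \cdot 651 = 1953$)
$d{\left(r,G \right)} = -2 + \frac{r}{2} - 11 G$ ($d{\left(r,G \right)} = -2 + \frac{- 22 G + r}{2} = -2 + \frac{r - 22 G}{2} = -2 - \left(11 G - \frac{r}{2}\right) = -2 + \frac{r}{2} - 11 G$)
$L = \frac{1867802793}{2677212203}$ ($L = - \frac{172108}{-241702} + \frac{319}{-22153} = \left(-172108\right) \left(- \frac{1}{241702}\right) + 319 \left(- \frac{1}{22153}\right) = \frac{86054}{120851} - \frac{319}{22153} = \frac{1867802793}{2677212203} \approx 0.69767$)
$\left(-59596 + 318182\right) \left(L + d{\left(537,t \right)}\right) = \left(-59596 + 318182\right) \left(\frac{1867802793}{2677212203} - \frac{42433}{2}\right) = 258586 \left(\frac{1867802793}{2677212203} - \frac{42433}{2}\right) = 258586 \left(- \frac{113598409804313}{5354424406}\right) = - \frac{14687479198829040709}{2677212203}$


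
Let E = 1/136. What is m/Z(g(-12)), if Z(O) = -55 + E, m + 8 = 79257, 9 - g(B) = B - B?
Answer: -10777864/7479 ≈ -1441.1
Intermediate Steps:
g(B) = 9 (g(B) = 9 - (B - B) = 9 - 1*0 = 9 + 0 = 9)
m = 79249 (m = -8 + 79257 = 79249)
E = 1/136 ≈ 0.0073529
Z(O) = -7479/136 (Z(O) = -55 + 1/136 = -7479/136)
m/Z(g(-12)) = 79249/(-7479/136) = 79249*(-136/7479) = -10777864/7479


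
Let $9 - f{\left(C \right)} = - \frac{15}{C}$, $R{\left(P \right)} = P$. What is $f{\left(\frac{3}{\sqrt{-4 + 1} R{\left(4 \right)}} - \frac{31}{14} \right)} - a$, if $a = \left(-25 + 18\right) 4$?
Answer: $\frac{- 1874 i + 259 \sqrt{3}}{- 62 i + 7 \sqrt{3}} \approx 30.475 + 1.2759 i$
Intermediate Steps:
$f{\left(C \right)} = 9 + \frac{15}{C}$ ($f{\left(C \right)} = 9 - - \frac{15}{C} = 9 + \frac{15}{C}$)
$a = -28$ ($a = \left(-7\right) 4 = -28$)
$f{\left(\frac{3}{\sqrt{-4 + 1} R{\left(4 \right)}} - \frac{31}{14} \right)} - a = \left(9 + \frac{15}{\frac{3}{\sqrt{-4 + 1} \cdot 4} - \frac{31}{14}}\right) - -28 = \left(9 + \frac{15}{\frac{3}{\sqrt{-3} \cdot 4} - \frac{31}{14}}\right) + 28 = \left(9 + \frac{15}{\frac{3}{i \sqrt{3} \cdot 4} - \frac{31}{14}}\right) + 28 = \left(9 + \frac{15}{\frac{3}{4 i \sqrt{3}} - \frac{31}{14}}\right) + 28 = \left(9 + \frac{15}{3 \left(- \frac{i \sqrt{3}}{12}\right) - \frac{31}{14}}\right) + 28 = \left(9 + \frac{15}{- \frac{i \sqrt{3}}{4} - \frac{31}{14}}\right) + 28 = \left(9 + \frac{15}{- \frac{31}{14} - \frac{i \sqrt{3}}{4}}\right) + 28 = 37 + \frac{15}{- \frac{31}{14} - \frac{i \sqrt{3}}{4}}$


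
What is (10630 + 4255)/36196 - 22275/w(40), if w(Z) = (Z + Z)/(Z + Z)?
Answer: -806251015/36196 ≈ -22275.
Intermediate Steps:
w(Z) = 1 (w(Z) = (2*Z)/((2*Z)) = (2*Z)*(1/(2*Z)) = 1)
(10630 + 4255)/36196 - 22275/w(40) = (10630 + 4255)/36196 - 22275/1 = 14885*(1/36196) - 22275*1 = 14885/36196 - 22275 = -806251015/36196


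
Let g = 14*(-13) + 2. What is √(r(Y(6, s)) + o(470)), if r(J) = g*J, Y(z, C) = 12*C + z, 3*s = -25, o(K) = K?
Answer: √17390 ≈ 131.87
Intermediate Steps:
s = -25/3 (s = (⅓)*(-25) = -25/3 ≈ -8.3333)
g = -180 (g = -182 + 2 = -180)
Y(z, C) = z + 12*C
r(J) = -180*J
√(r(Y(6, s)) + o(470)) = √(-180*(6 + 12*(-25/3)) + 470) = √(-180*(6 - 100) + 470) = √(-180*(-94) + 470) = √(16920 + 470) = √17390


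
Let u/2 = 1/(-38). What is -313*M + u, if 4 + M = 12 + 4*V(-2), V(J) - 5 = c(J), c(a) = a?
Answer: -118941/19 ≈ -6260.1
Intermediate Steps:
V(J) = 5 + J
u = -1/19 (u = 2/(-38) = 2*(-1/38) = -1/19 ≈ -0.052632)
M = 20 (M = -4 + (12 + 4*(5 - 2)) = -4 + (12 + 4*3) = -4 + (12 + 12) = -4 + 24 = 20)
-313*M + u = -313*20 - 1/19 = -6260 - 1/19 = -118941/19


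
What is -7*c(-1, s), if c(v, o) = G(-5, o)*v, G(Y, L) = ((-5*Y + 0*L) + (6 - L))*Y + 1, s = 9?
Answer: -763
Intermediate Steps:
G(Y, L) = 1 + Y*(6 - L - 5*Y) (G(Y, L) = ((-5*Y + 0) + (6 - L))*Y + 1 = (-5*Y + (6 - L))*Y + 1 = (6 - L - 5*Y)*Y + 1 = Y*(6 - L - 5*Y) + 1 = 1 + Y*(6 - L - 5*Y))
c(v, o) = v*(-154 + 5*o) (c(v, o) = (1 - 5*(-5)**2 + 6*(-5) - 1*o*(-5))*v = (1 - 5*25 - 30 + 5*o)*v = (1 - 125 - 30 + 5*o)*v = (-154 + 5*o)*v = v*(-154 + 5*o))
-7*c(-1, s) = -(-7)*(-154 + 5*9) = -(-7)*(-154 + 45) = -(-7)*(-109) = -7*109 = -763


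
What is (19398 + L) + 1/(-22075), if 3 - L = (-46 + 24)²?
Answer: 417592774/22075 ≈ 18917.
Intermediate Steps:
L = -481 (L = 3 - (-46 + 24)² = 3 - 1*(-22)² = 3 - 1*484 = 3 - 484 = -481)
(19398 + L) + 1/(-22075) = (19398 - 481) + 1/(-22075) = 18917 - 1/22075 = 417592774/22075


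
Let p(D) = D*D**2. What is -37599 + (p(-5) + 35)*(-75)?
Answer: -30849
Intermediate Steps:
p(D) = D**3
-37599 + (p(-5) + 35)*(-75) = -37599 + ((-5)**3 + 35)*(-75) = -37599 + (-125 + 35)*(-75) = -37599 - 90*(-75) = -37599 + 6750 = -30849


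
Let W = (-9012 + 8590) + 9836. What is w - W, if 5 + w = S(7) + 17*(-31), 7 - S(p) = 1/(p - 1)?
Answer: -59635/6 ≈ -9939.2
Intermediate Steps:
S(p) = 7 - 1/(-1 + p) (S(p) = 7 - 1/(p - 1) = 7 - 1/(-1 + p))
W = 9414 (W = -422 + 9836 = 9414)
w = -3151/6 (w = -5 + ((-8 + 7*7)/(-1 + 7) + 17*(-31)) = -5 + ((-8 + 49)/6 - 527) = -5 + ((⅙)*41 - 527) = -5 + (41/6 - 527) = -5 - 3121/6 = -3151/6 ≈ -525.17)
w - W = -3151/6 - 1*9414 = -3151/6 - 9414 = -59635/6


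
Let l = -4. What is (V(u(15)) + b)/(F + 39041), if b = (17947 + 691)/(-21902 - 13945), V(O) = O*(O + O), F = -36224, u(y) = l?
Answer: 1128466/100980999 ≈ 0.011175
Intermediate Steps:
u(y) = -4
V(O) = 2*O**2 (V(O) = O*(2*O) = 2*O**2)
b = -18638/35847 (b = 18638/(-35847) = 18638*(-1/35847) = -18638/35847 ≈ -0.51993)
(V(u(15)) + b)/(F + 39041) = (2*(-4)**2 - 18638/35847)/(-36224 + 39041) = (2*16 - 18638/35847)/2817 = (32 - 18638/35847)*(1/2817) = (1128466/35847)*(1/2817) = 1128466/100980999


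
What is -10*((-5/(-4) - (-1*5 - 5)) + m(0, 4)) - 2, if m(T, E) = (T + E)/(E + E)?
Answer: -239/2 ≈ -119.50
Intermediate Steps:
m(T, E) = (E + T)/(2*E) (m(T, E) = (E + T)/((2*E)) = (E + T)*(1/(2*E)) = (E + T)/(2*E))
-10*((-5/(-4) - (-1*5 - 5)) + m(0, 4)) - 2 = -10*((-5/(-4) - (-1*5 - 5)) + (½)*(4 + 0)/4) - 2 = -10*((-5*(-¼) - (-5 - 5)) + (½)*(¼)*4) - 2 = -10*((5/4 - 1*(-10)) + ½) - 2 = -10*((5/4 + 10) + ½) - 2 = -10*(45/4 + ½) - 2 = -10*47/4 - 2 = -235/2 - 2 = -239/2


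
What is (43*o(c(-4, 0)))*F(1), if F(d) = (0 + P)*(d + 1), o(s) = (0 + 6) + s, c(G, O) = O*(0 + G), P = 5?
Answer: 2580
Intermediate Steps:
c(G, O) = G*O (c(G, O) = O*G = G*O)
o(s) = 6 + s
F(d) = 5 + 5*d (F(d) = (0 + 5)*(d + 1) = 5*(1 + d) = 5 + 5*d)
(43*o(c(-4, 0)))*F(1) = (43*(6 - 4*0))*(5 + 5*1) = (43*(6 + 0))*(5 + 5) = (43*6)*10 = 258*10 = 2580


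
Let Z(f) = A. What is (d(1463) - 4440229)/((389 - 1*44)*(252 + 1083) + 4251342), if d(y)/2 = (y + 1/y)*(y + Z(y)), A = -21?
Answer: -15391807/328263551 ≈ -0.046889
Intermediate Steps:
Z(f) = -21
d(y) = 2*(-21 + y)*(y + 1/y) (d(y) = 2*((y + 1/y)*(y - 21)) = 2*((y + 1/y)*(-21 + y)) = 2*((-21 + y)*(y + 1/y)) = 2*(-21 + y)*(y + 1/y))
(d(1463) - 4440229)/((389 - 1*44)*(252 + 1083) + 4251342) = ((2 - 42*1463 - 42/1463 + 2*1463²) - 4440229)/((389 - 1*44)*(252 + 1083) + 4251342) = ((2 - 61446 - 42*1/1463 + 2*2140369) - 4440229)/((389 - 44)*1335 + 4251342) = ((2 - 61446 - 6/209 + 4280738) - 4440229)/(345*1335 + 4251342) = (881832440/209 - 4440229)/(460575 + 4251342) = -46175421/209/4711917 = -46175421/209*1/4711917 = -15391807/328263551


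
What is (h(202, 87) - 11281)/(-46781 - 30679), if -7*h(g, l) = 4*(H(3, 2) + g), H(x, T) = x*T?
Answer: 79799/542220 ≈ 0.14717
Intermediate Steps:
H(x, T) = T*x
h(g, l) = -24/7 - 4*g/7 (h(g, l) = -4*(2*3 + g)/7 = -4*(6 + g)/7 = -(24 + 4*g)/7 = -24/7 - 4*g/7)
(h(202, 87) - 11281)/(-46781 - 30679) = ((-24/7 - 4/7*202) - 11281)/(-46781 - 30679) = ((-24/7 - 808/7) - 11281)/(-77460) = (-832/7 - 11281)*(-1/77460) = -79799/7*(-1/77460) = 79799/542220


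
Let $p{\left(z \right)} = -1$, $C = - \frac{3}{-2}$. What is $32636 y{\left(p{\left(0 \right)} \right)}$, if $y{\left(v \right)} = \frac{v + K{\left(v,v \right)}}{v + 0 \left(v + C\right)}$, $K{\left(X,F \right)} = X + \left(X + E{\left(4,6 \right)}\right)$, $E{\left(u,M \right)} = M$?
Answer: $-97908$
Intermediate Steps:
$K{\left(X,F \right)} = 6 + 2 X$ ($K{\left(X,F \right)} = X + \left(X + 6\right) = X + \left(6 + X\right) = 6 + 2 X$)
$C = \frac{3}{2}$ ($C = \left(-3\right) \left(- \frac{1}{2}\right) = \frac{3}{2} \approx 1.5$)
$y{\left(v \right)} = \frac{6 + 3 v}{v}$ ($y{\left(v \right)} = \frac{v + \left(6 + 2 v\right)}{v + 0 \left(v + \frac{3}{2}\right)} = \frac{6 + 3 v}{v + 0 \left(\frac{3}{2} + v\right)} = \frac{6 + 3 v}{v + 0} = \frac{6 + 3 v}{v}$)
$32636 y{\left(p{\left(0 \right)} \right)} = 32636 \left(3 + \frac{6}{-1}\right) = 32636 \left(3 + 6 \left(-1\right)\right) = 32636 \left(3 - 6\right) = 32636 \left(-3\right) = -97908$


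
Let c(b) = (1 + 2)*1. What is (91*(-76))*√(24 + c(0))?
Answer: -20748*√3 ≈ -35937.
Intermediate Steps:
c(b) = 3 (c(b) = 3*1 = 3)
(91*(-76))*√(24 + c(0)) = (91*(-76))*√(24 + 3) = -20748*√3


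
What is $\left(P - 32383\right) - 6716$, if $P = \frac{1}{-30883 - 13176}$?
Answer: $- \frac{1722662842}{44059} \approx -39099.0$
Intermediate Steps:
$P = - \frac{1}{44059}$ ($P = \frac{1}{-44059} = - \frac{1}{44059} \approx -2.2697 \cdot 10^{-5}$)
$\left(P - 32383\right) - 6716 = \left(- \frac{1}{44059} - 32383\right) - 6716 = - \frac{1426762598}{44059} - 6716 = - \frac{1722662842}{44059}$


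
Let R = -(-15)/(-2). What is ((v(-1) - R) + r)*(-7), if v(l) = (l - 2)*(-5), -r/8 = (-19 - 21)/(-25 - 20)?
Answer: -1939/18 ≈ -107.72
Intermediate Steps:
r = -64/9 (r = -8*(-19 - 21)/(-25 - 20) = -(-320)/(-45) = -(-320)*(-1)/45 = -8*8/9 = -64/9 ≈ -7.1111)
v(l) = 10 - 5*l (v(l) = (-2 + l)*(-5) = 10 - 5*l)
R = -15/2 (R = -(-15)*(-1)/2 = -3*5/2 = -15/2 ≈ -7.5000)
((v(-1) - R) + r)*(-7) = (((10 - 5*(-1)) - 1*(-15/2)) - 64/9)*(-7) = (((10 + 5) + 15/2) - 64/9)*(-7) = ((15 + 15/2) - 64/9)*(-7) = (45/2 - 64/9)*(-7) = (277/18)*(-7) = -1939/18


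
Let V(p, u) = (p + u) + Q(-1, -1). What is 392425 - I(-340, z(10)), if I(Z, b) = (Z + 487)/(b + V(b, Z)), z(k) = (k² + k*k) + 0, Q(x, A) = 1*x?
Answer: 23152928/59 ≈ 3.9242e+5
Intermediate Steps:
Q(x, A) = x
z(k) = 2*k² (z(k) = (k² + k²) + 0 = 2*k² + 0 = 2*k²)
V(p, u) = -1 + p + u (V(p, u) = (p + u) - 1 = -1 + p + u)
I(Z, b) = (487 + Z)/(-1 + Z + 2*b) (I(Z, b) = (Z + 487)/(b + (-1 + b + Z)) = (487 + Z)/(b + (-1 + Z + b)) = (487 + Z)/(-1 + Z + 2*b))
392425 - I(-340, z(10)) = 392425 - (487 - 340)/(-1 - 340 + 2*(2*10²)) = 392425 - 147/(-1 - 340 + 2*(2*100)) = 392425 - 147/(-1 - 340 + 2*200) = 392425 - 147/(-1 - 340 + 400) = 392425 - 147/59 = 23152928/59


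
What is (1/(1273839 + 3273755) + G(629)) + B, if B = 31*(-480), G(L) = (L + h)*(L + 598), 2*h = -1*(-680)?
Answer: 5339252806303/4547594 ≈ 1.1741e+6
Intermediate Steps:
h = 340 (h = (-1*(-680))/2 = (½)*680 = 340)
G(L) = (340 + L)*(598 + L) (G(L) = (L + 340)*(L + 598) = (340 + L)*(598 + L))
B = -14880
(1/(1273839 + 3273755) + G(629)) + B = (1/(1273839 + 3273755) + (203320 + 629² + 938*629)) - 14880 = (1/4547594 + (203320 + 395641 + 590002)) - 14880 = (1/4547594 + 1188963) - 14880 = 5406921005023/4547594 - 14880 = 5339252806303/4547594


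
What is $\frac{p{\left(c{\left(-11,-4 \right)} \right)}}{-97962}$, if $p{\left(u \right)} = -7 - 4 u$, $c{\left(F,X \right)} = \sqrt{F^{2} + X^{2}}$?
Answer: $\frac{7}{97962} + \frac{2 \sqrt{137}}{48981} \approx 0.00054938$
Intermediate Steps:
$\frac{p{\left(c{\left(-11,-4 \right)} \right)}}{-97962} = \frac{-7 - 4 \sqrt{\left(-11\right)^{2} + \left(-4\right)^{2}}}{-97962} = \left(-7 - 4 \sqrt{121 + 16}\right) \left(- \frac{1}{97962}\right) = \left(-7 - 4 \sqrt{137}\right) \left(- \frac{1}{97962}\right) = \frac{7}{97962} + \frac{2 \sqrt{137}}{48981}$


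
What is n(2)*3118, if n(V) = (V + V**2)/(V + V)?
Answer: 4677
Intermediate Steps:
n(V) = (V + V**2)/(2*V) (n(V) = (V + V**2)/((2*V)) = (V + V**2)*(1/(2*V)) = (V + V**2)/(2*V))
n(2)*3118 = (1/2 + (1/2)*2)*3118 = (1/2 + 1)*3118 = (3/2)*3118 = 4677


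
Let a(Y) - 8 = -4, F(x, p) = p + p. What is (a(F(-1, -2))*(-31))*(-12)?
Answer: 1488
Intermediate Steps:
F(x, p) = 2*p
a(Y) = 4 (a(Y) = 8 - 4 = 4)
(a(F(-1, -2))*(-31))*(-12) = (4*(-31))*(-12) = -124*(-12) = 1488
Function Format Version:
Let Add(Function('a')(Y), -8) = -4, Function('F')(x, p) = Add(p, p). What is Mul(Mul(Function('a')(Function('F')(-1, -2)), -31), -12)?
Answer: 1488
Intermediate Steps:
Function('F')(x, p) = Mul(2, p)
Function('a')(Y) = 4 (Function('a')(Y) = Add(8, -4) = 4)
Mul(Mul(Function('a')(Function('F')(-1, -2)), -31), -12) = Mul(Mul(4, -31), -12) = Mul(-124, -12) = 1488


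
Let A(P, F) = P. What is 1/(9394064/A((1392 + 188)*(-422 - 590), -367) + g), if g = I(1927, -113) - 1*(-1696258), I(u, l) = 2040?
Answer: 99935/169718823501 ≈ 5.8883e-7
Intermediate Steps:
g = 1698298 (g = 2040 - 1*(-1696258) = 2040 + 1696258 = 1698298)
1/(9394064/A((1392 + 188)*(-422 - 590), -367) + g) = 1/(9394064/(((1392 + 188)*(-422 - 590))) + 1698298) = 1/(9394064/((1580*(-1012))) + 1698298) = 1/(9394064/(-1598960) + 1698298) = 1/(9394064*(-1/1598960) + 1698298) = 1/(-587129/99935 + 1698298) = 1/(169718823501/99935) = 99935/169718823501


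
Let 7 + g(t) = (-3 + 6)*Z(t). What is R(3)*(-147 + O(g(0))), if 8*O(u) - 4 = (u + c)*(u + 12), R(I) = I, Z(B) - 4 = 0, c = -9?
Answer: -465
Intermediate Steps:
Z(B) = 4 (Z(B) = 4 + 0 = 4)
g(t) = 5 (g(t) = -7 + (-3 + 6)*4 = -7 + 3*4 = -7 + 12 = 5)
O(u) = 1/2 + (-9 + u)*(12 + u)/8 (O(u) = 1/2 + ((u - 9)*(u + 12))/8 = 1/2 + ((-9 + u)*(12 + u))/8 = 1/2 + (-9 + u)*(12 + u)/8)
R(3)*(-147 + O(g(0))) = 3*(-147 + (-13 + (1/8)*5**2 + (3/8)*5)) = 3*(-147 + (-13 + (1/8)*25 + 15/8)) = 3*(-147 + (-13 + 25/8 + 15/8)) = 3*(-147 - 8) = 3*(-155) = -465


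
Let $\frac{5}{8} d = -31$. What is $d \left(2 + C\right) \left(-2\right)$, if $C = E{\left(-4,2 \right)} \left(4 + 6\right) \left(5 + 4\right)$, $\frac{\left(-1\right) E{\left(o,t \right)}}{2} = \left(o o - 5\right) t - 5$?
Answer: $- \frac{1516768}{5} \approx -3.0335 \cdot 10^{5}$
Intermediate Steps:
$d = - \frac{248}{5}$ ($d = \frac{8}{5} \left(-31\right) = - \frac{248}{5} \approx -49.6$)
$E{\left(o,t \right)} = 10 - 2 t \left(-5 + o^{2}\right)$ ($E{\left(o,t \right)} = - 2 \left(\left(o o - 5\right) t - 5\right) = - 2 \left(\left(o^{2} - 5\right) t - 5\right) = - 2 \left(\left(-5 + o^{2}\right) t - 5\right) = - 2 \left(t \left(-5 + o^{2}\right) - 5\right) = - 2 \left(-5 + t \left(-5 + o^{2}\right)\right) = 10 - 2 t \left(-5 + o^{2}\right)$)
$C = -3060$ ($C = \left(10 + 10 \cdot 2 - 4 \left(-4\right)^{2}\right) \left(4 + 6\right) \left(5 + 4\right) = \left(10 + 20 - 4 \cdot 16\right) 10 \cdot 9 = \left(10 + 20 - 64\right) 90 = \left(-34\right) 90 = -3060$)
$d \left(2 + C\right) \left(-2\right) = - \frac{248 \left(2 - 3060\right) \left(-2\right)}{5} = - \frac{248 \left(\left(-3058\right) \left(-2\right)\right)}{5} = \left(- \frac{248}{5}\right) 6116 = - \frac{1516768}{5}$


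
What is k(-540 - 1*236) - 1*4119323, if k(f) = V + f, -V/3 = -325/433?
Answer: -1784001892/433 ≈ -4.1201e+6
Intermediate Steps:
V = 975/433 (V = -(-975)/433 = -3*(-325/433) = 975/433 ≈ 2.2517)
k(f) = 975/433 + f
k(-540 - 1*236) - 1*4119323 = (975/433 + (-540 - 1*236)) - 1*4119323 = (975/433 + (-540 - 236)) - 4119323 = (975/433 - 776) - 4119323 = -335033/433 - 4119323 = -1784001892/433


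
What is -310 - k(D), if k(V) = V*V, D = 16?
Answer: -566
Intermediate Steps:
k(V) = V²
-310 - k(D) = -310 - 1*16² = -310 - 1*256 = -310 - 256 = -566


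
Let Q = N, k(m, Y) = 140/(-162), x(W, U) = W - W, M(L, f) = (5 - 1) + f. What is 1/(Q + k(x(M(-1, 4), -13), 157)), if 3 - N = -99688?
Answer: 81/8074901 ≈ 1.0031e-5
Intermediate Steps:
N = 99691 (N = 3 - 1*(-99688) = 3 + 99688 = 99691)
M(L, f) = 4 + f
x(W, U) = 0
k(m, Y) = -70/81 (k(m, Y) = 140*(-1/162) = -70/81)
Q = 99691
1/(Q + k(x(M(-1, 4), -13), 157)) = 1/(99691 - 70/81) = 1/(8074901/81) = 81/8074901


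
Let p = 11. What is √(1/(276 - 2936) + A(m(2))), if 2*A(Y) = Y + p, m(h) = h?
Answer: 3*√1277465/1330 ≈ 2.5494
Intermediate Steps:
A(Y) = 11/2 + Y/2 (A(Y) = (Y + 11)/2 = (11 + Y)/2 = 11/2 + Y/2)
√(1/(276 - 2936) + A(m(2))) = √(1/(276 - 2936) + (11/2 + (½)*2)) = √(1/(-2660) + (11/2 + 1)) = √(-1/2660 + 13/2) = √(17289/2660) = 3*√1277465/1330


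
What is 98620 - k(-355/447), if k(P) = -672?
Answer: 99292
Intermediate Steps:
98620 - k(-355/447) = 98620 - 1*(-672) = 98620 + 672 = 99292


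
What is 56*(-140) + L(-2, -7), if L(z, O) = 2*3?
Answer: -7834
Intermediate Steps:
L(z, O) = 6
56*(-140) + L(-2, -7) = 56*(-140) + 6 = -7840 + 6 = -7834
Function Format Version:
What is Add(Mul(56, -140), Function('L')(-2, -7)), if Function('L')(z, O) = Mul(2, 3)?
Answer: -7834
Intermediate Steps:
Function('L')(z, O) = 6
Add(Mul(56, -140), Function('L')(-2, -7)) = Add(Mul(56, -140), 6) = Add(-7840, 6) = -7834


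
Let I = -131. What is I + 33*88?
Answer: 2773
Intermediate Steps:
I + 33*88 = -131 + 33*88 = -131 + 2904 = 2773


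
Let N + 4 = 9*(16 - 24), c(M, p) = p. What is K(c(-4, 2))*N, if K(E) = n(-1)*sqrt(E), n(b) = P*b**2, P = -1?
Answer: 76*sqrt(2) ≈ 107.48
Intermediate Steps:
n(b) = -b**2
N = -76 (N = -4 + 9*(16 - 24) = -4 + 9*(-8) = -4 - 72 = -76)
K(E) = -sqrt(E) (K(E) = (-1*(-1)**2)*sqrt(E) = (-1*1)*sqrt(E) = -sqrt(E))
K(c(-4, 2))*N = -sqrt(2)*(-76) = 76*sqrt(2)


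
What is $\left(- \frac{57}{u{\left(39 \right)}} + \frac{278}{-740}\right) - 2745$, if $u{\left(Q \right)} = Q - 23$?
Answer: $- \frac{8136857}{2960} \approx -2748.9$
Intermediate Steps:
$u{\left(Q \right)} = -23 + Q$ ($u{\left(Q \right)} = Q - 23 = -23 + Q$)
$\left(- \frac{57}{u{\left(39 \right)}} + \frac{278}{-740}\right) - 2745 = \left(- \frac{57}{-23 + 39} + \frac{278}{-740}\right) - 2745 = \left(- \frac{57}{16} + 278 \left(- \frac{1}{740}\right)\right) - 2745 = \left(\left(-57\right) \frac{1}{16} - \frac{139}{370}\right) - 2745 = \left(- \frac{57}{16} - \frac{139}{370}\right) - 2745 = - \frac{11657}{2960} - 2745 = - \frac{8136857}{2960}$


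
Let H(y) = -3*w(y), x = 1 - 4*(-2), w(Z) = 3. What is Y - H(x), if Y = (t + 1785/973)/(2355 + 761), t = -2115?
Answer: 1802193/216562 ≈ 8.3218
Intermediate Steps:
x = 9 (x = 1 + 8 = 9)
H(y) = -9 (H(y) = -3*3 = -9)
Y = -146865/216562 (Y = (-2115 + 1785/973)/(2355 + 761) = (-2115 + 1785*(1/973))/3116 = (-2115 + 255/139)*(1/3116) = -293730/139*1/3116 = -146865/216562 ≈ -0.67817)
Y - H(x) = -146865/216562 - 1*(-9) = -146865/216562 + 9 = 1802193/216562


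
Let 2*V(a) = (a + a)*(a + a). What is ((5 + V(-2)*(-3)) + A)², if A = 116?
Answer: 9409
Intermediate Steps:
V(a) = 2*a² (V(a) = ((a + a)*(a + a))/2 = ((2*a)*(2*a))/2 = (4*a²)/2 = 2*a²)
((5 + V(-2)*(-3)) + A)² = ((5 + (2*(-2)²)*(-3)) + 116)² = ((5 + (2*4)*(-3)) + 116)² = ((5 + 8*(-3)) + 116)² = ((5 - 24) + 116)² = (-19 + 116)² = 97² = 9409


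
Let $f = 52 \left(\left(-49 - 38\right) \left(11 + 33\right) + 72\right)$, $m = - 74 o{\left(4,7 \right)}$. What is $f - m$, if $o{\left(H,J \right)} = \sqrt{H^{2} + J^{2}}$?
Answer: $-195312 + 74 \sqrt{65} \approx -1.9472 \cdot 10^{5}$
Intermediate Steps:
$m = - 74 \sqrt{65}$ ($m = - 74 \sqrt{4^{2} + 7^{2}} = - 74 \sqrt{16 + 49} = - 74 \sqrt{65} \approx -596.61$)
$f = -195312$ ($f = 52 \left(\left(-87\right) 44 + 72\right) = 52 \left(-3828 + 72\right) = 52 \left(-3756\right) = -195312$)
$f - m = -195312 - - 74 \sqrt{65} = -195312 + 74 \sqrt{65}$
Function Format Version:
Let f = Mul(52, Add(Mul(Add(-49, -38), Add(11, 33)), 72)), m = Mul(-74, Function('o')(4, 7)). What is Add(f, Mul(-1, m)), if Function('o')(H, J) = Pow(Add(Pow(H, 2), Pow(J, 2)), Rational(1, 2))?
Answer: Add(-195312, Mul(74, Pow(65, Rational(1, 2)))) ≈ -1.9472e+5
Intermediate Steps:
m = Mul(-74, Pow(65, Rational(1, 2))) (m = Mul(-74, Pow(Add(Pow(4, 2), Pow(7, 2)), Rational(1, 2))) = Mul(-74, Pow(Add(16, 49), Rational(1, 2))) = Mul(-74, Pow(65, Rational(1, 2))) ≈ -596.61)
f = -195312 (f = Mul(52, Add(Mul(-87, 44), 72)) = Mul(52, Add(-3828, 72)) = Mul(52, -3756) = -195312)
Add(f, Mul(-1, m)) = Add(-195312, Mul(-1, Mul(-74, Pow(65, Rational(1, 2))))) = Add(-195312, Mul(74, Pow(65, Rational(1, 2))))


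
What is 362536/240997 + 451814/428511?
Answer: 264236482454/103269865467 ≈ 2.5587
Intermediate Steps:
362536/240997 + 451814/428511 = 264236482454/103269865467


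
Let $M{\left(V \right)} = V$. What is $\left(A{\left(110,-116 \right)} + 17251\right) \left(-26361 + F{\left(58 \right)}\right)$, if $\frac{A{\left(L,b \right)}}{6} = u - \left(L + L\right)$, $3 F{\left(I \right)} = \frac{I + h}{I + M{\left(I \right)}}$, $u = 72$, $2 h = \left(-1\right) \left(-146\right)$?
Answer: $- \frac{150105931411}{348} \approx -4.3134 \cdot 10^{8}$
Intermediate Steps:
$h = 73$ ($h = \frac{\left(-1\right) \left(-146\right)}{2} = \frac{1}{2} \cdot 146 = 73$)
$F{\left(I \right)} = \frac{73 + I}{6 I}$ ($F{\left(I \right)} = \frac{\left(I + 73\right) \frac{1}{I + I}}{3} = \frac{\left(73 + I\right) \frac{1}{2 I}}{3} = \frac{\frac{1}{2} \frac{1}{I} \left(73 + I\right)}{3} = \frac{73 + I}{6 I}$)
$A{\left(L,b \right)} = 432 - 12 L$ ($A{\left(L,b \right)} = 6 \left(72 - \left(L + L\right)\right) = 6 \left(72 - 2 L\right) = 432 - 12 L$)
$\left(A{\left(110,-116 \right)} + 17251\right) \left(-26361 + F{\left(58 \right)}\right) = \left(\left(432 - 1320\right) + 17251\right) \left(-26361 + \frac{73 + 58}{6 \cdot 58}\right) = \left(\left(432 - 1320\right) + 17251\right) \left(-26361 + \frac{1}{6} \cdot \frac{1}{58} \cdot 131\right) = \left(-888 + 17251\right) \left(-26361 + \frac{131}{348}\right) = 16363 \left(- \frac{9173497}{348}\right) = - \frac{150105931411}{348}$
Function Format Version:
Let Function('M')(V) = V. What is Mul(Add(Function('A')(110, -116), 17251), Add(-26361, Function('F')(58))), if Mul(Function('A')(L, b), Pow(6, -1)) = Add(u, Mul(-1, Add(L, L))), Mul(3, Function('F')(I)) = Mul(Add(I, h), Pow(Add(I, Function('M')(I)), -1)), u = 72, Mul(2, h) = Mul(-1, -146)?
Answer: Rational(-150105931411, 348) ≈ -4.3134e+8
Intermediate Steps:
h = 73 (h = Mul(Rational(1, 2), Mul(-1, -146)) = Mul(Rational(1, 2), 146) = 73)
Function('F')(I) = Mul(Rational(1, 6), Pow(I, -1), Add(73, I)) (Function('F')(I) = Mul(Rational(1, 3), Mul(Add(I, 73), Pow(Add(I, I), -1))) = Mul(Rational(1, 3), Mul(Add(73, I), Pow(Mul(2, I), -1))) = Mul(Rational(1, 3), Mul(Add(73, I), Mul(Rational(1, 2), Pow(I, -1)))) = Mul(Rational(1, 3), Mul(Rational(1, 2), Pow(I, -1), Add(73, I))) = Mul(Rational(1, 6), Pow(I, -1), Add(73, I)))
Function('A')(L, b) = Add(432, Mul(-12, L)) (Function('A')(L, b) = Mul(6, Add(72, Mul(-1, Add(L, L)))) = Mul(6, Add(72, Mul(-1, Mul(2, L)))) = Mul(6, Add(72, Mul(-2, L))) = Add(432, Mul(-12, L)))
Mul(Add(Function('A')(110, -116), 17251), Add(-26361, Function('F')(58))) = Mul(Add(Add(432, Mul(-12, 110)), 17251), Add(-26361, Mul(Rational(1, 6), Pow(58, -1), Add(73, 58)))) = Mul(Add(Add(432, -1320), 17251), Add(-26361, Mul(Rational(1, 6), Rational(1, 58), 131))) = Mul(Add(-888, 17251), Add(-26361, Rational(131, 348))) = Mul(16363, Rational(-9173497, 348)) = Rational(-150105931411, 348)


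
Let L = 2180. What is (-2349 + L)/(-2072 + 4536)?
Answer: -169/2464 ≈ -0.068588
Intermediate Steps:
(-2349 + L)/(-2072 + 4536) = (-2349 + 2180)/(-2072 + 4536) = -169/2464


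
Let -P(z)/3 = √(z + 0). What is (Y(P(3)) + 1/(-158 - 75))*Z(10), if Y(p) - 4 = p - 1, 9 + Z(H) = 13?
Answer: 2792/233 - 12*√3 ≈ -8.8018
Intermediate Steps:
P(z) = -3*√z (P(z) = -3*√(z + 0) = -3*√z)
Z(H) = 4 (Z(H) = -9 + 13 = 4)
Y(p) = 3 + p (Y(p) = 4 + (p - 1) = 4 + (-1 + p) = 3 + p)
(Y(P(3)) + 1/(-158 - 75))*Z(10) = ((3 - 3*√3) + 1/(-158 - 75))*4 = ((3 - 3*√3) + 1/(-233))*4 = ((3 - 3*√3) - 1/233)*4 = (698/233 - 3*√3)*4 = 2792/233 - 12*√3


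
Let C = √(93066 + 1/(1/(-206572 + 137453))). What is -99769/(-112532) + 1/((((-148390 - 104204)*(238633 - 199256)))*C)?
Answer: 99769/112532 - √23947/238186295633286 ≈ 0.88658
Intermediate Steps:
C = √23947 (C = √(93066 + 1/(1/(-69119))) = √(93066 + 1/(-1/69119)) = √(93066 - 69119) = √23947 ≈ 154.75)
-99769/(-112532) + 1/((((-148390 - 104204)*(238633 - 199256)))*C) = -99769/(-112532) + 1/((((-148390 - 104204)*(238633 - 199256)))*(√23947)) = -99769*(-1/112532) + (√23947/23947)/((-252594*39377)) = 99769/112532 + (√23947/23947)/(-9946393938) = 99769/112532 - √23947/238186295633286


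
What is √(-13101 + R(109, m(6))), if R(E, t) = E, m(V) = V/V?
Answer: 8*I*√203 ≈ 113.98*I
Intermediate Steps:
m(V) = 1
√(-13101 + R(109, m(6))) = √(-13101 + 109) = √(-12992) = 8*I*√203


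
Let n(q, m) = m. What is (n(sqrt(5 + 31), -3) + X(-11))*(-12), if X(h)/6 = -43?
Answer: 3132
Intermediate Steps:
X(h) = -258 (X(h) = 6*(-43) = -258)
(n(sqrt(5 + 31), -3) + X(-11))*(-12) = (-3 - 258)*(-12) = -261*(-12) = 3132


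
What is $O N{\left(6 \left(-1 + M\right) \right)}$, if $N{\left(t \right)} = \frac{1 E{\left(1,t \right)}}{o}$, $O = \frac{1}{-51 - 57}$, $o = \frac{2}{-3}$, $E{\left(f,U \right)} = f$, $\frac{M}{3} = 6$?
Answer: $\frac{1}{72} \approx 0.013889$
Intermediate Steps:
$M = 18$ ($M = 3 \cdot 6 = 18$)
$o = - \frac{2}{3}$ ($o = 2 \left(- \frac{1}{3}\right) = - \frac{2}{3} \approx -0.66667$)
$O = - \frac{1}{108}$ ($O = \frac{1}{-108} = - \frac{1}{108} \approx -0.0092593$)
$N{\left(t \right)} = - \frac{3}{2}$ ($N{\left(t \right)} = \frac{1 \cdot 1}{- \frac{2}{3}} = 1 \left(- \frac{3}{2}\right) = - \frac{3}{2}$)
$O N{\left(6 \left(-1 + M\right) \right)} = \left(- \frac{1}{108}\right) \left(- \frac{3}{2}\right) = \frac{1}{72}$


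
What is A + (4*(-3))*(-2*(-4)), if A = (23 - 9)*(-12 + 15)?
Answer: -54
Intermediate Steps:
A = 42 (A = 14*3 = 42)
A + (4*(-3))*(-2*(-4)) = 42 + (4*(-3))*(-2*(-4)) = 42 - 12*8 = 42 - 96 = -54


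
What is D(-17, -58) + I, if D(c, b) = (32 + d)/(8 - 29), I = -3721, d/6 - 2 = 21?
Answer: -78311/21 ≈ -3729.1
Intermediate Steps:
d = 138 (d = 12 + 6*21 = 12 + 126 = 138)
D(c, b) = -170/21 (D(c, b) = (32 + 138)/(8 - 29) = 170/(-21) = 170*(-1/21) = -170/21)
D(-17, -58) + I = -170/21 - 3721 = -78311/21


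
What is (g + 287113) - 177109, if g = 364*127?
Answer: 156232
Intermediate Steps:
g = 46228
(g + 287113) - 177109 = (46228 + 287113) - 177109 = 333341 - 177109 = 156232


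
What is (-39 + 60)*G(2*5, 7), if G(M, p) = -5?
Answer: -105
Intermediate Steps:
(-39 + 60)*G(2*5, 7) = (-39 + 60)*(-5) = 21*(-5) = -105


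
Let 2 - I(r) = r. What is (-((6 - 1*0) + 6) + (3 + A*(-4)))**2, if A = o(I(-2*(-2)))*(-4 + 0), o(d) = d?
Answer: 1681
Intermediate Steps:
I(r) = 2 - r
A = 8 (A = (2 - (-2)*(-2))*(-4 + 0) = (2 - 1*4)*(-4) = (2 - 4)*(-4) = -2*(-4) = 8)
(-((6 - 1*0) + 6) + (3 + A*(-4)))**2 = (-((6 - 1*0) + 6) + (3 + 8*(-4)))**2 = (-((6 + 0) + 6) + (3 - 32))**2 = (-(6 + 6) - 29)**2 = (-1*12 - 29)**2 = (-12 - 29)**2 = (-41)**2 = 1681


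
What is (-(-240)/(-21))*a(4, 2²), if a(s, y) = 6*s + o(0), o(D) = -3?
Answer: -240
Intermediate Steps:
a(s, y) = -3 + 6*s (a(s, y) = 6*s - 3 = -3 + 6*s)
(-(-240)/(-21))*a(4, 2²) = (-(-240)/(-21))*(-3 + 6*4) = (-(-240)*(-1)/21)*(-3 + 24) = -8*10/7*21 = -80/7*21 = -240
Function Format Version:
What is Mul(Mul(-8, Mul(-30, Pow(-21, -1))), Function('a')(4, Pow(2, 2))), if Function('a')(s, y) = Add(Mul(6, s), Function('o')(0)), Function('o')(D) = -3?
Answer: -240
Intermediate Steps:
Function('a')(s, y) = Add(-3, Mul(6, s)) (Function('a')(s, y) = Add(Mul(6, s), -3) = Add(-3, Mul(6, s)))
Mul(Mul(-8, Mul(-30, Pow(-21, -1))), Function('a')(4, Pow(2, 2))) = Mul(Mul(-8, Mul(-30, Pow(-21, -1))), Add(-3, Mul(6, 4))) = Mul(Mul(-8, Mul(-30, Rational(-1, 21))), Add(-3, 24)) = Mul(Mul(-8, Rational(10, 7)), 21) = Mul(Rational(-80, 7), 21) = -240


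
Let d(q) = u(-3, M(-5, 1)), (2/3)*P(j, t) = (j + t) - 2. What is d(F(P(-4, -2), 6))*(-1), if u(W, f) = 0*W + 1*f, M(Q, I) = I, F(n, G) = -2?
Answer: -1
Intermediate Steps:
P(j, t) = -3 + 3*j/2 + 3*t/2 (P(j, t) = 3*((j + t) - 2)/2 = 3*(-2 + j + t)/2 = -3 + 3*j/2 + 3*t/2)
u(W, f) = f (u(W, f) = 0 + f = f)
d(q) = 1
d(F(P(-4, -2), 6))*(-1) = 1*(-1) = -1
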